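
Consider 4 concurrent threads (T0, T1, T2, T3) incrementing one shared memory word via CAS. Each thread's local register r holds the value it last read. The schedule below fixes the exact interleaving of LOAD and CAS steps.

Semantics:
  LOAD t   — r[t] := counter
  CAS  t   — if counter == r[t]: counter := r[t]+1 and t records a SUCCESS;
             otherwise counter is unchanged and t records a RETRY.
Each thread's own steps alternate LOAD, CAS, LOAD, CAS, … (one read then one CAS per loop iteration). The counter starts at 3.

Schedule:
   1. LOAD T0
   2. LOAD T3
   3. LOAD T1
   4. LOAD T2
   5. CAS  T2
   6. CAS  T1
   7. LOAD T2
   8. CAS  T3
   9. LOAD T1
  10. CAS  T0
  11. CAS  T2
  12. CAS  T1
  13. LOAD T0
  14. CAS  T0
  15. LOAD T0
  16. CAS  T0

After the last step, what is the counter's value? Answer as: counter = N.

counter = 7

   1) LOAD T0:  M=3  r_T0=3
   2) LOAD T3:  M=3  r_T3=3
   3) LOAD T1:  M=3  r_T1=3
   4) LOAD T2:  M=3  r_T2=3
   5) CAS  T2:  M=4  r_T2=3 ✓
   6) CAS  T1:  M=4  r_T1=3 ✗
   7) LOAD T2:  M=4  r_T2=4
   8) CAS  T3:  M=4  r_T3=3 ✗
   9) LOAD T1:  M=4  r_T1=4
  10) CAS  T0:  M=4  r_T0=3 ✗
  11) CAS  T2:  M=5  r_T2=4 ✓
  12) CAS  T1:  M=5  r_T1=4 ✗
  13) LOAD T0:  M=5  r_T0=5
  14) CAS  T0:  M=6  r_T0=5 ✓
  15) LOAD T0:  M=6  r_T0=6
  16) CAS  T0:  M=7  r_T0=6 ✓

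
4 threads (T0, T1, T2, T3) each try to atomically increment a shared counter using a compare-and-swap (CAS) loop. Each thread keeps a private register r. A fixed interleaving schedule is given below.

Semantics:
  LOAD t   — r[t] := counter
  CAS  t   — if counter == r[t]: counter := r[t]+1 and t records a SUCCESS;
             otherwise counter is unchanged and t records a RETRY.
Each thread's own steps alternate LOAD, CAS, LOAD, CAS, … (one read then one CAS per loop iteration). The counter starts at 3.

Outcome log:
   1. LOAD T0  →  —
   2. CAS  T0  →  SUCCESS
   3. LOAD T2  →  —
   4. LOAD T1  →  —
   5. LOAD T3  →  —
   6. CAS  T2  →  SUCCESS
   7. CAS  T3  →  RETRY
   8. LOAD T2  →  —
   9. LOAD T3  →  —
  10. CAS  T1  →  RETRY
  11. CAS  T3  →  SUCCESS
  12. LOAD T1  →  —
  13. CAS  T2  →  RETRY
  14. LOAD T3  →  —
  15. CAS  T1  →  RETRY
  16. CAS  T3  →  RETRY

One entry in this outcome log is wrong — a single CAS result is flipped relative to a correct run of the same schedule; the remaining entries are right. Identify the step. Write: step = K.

step = 15

Re-executing:
1. LOAD T0 → mem=3 r[T0]=3 [LOAD]
2. CAS T0 → mem=4 r[T0]=3 [OK]
3. LOAD T2 → mem=4 r[T2]=4 [LOAD]
4. LOAD T1 → mem=4 r[T1]=4 [LOAD]
5. LOAD T3 → mem=4 r[T3]=4 [LOAD]
6. CAS T2 → mem=5 r[T2]=4 [OK]
7. CAS T3 → mem=5 r[T3]=4 [RETRY]
8. LOAD T2 → mem=5 r[T2]=5 [LOAD]
9. LOAD T3 → mem=5 r[T3]=5 [LOAD]
10. CAS T1 → mem=5 r[T1]=4 [RETRY]
11. CAS T3 → mem=6 r[T3]=5 [OK]
12. LOAD T1 → mem=6 r[T1]=6 [LOAD]
13. CAS T2 → mem=6 r[T2]=5 [RETRY]
14. LOAD T3 → mem=6 r[T3]=6 [LOAD]
15. CAS T1 → mem=7 r[T1]=6 [OK]
16. CAS T3 → mem=7 r[T3]=6 [RETRY]
Flip is step 15.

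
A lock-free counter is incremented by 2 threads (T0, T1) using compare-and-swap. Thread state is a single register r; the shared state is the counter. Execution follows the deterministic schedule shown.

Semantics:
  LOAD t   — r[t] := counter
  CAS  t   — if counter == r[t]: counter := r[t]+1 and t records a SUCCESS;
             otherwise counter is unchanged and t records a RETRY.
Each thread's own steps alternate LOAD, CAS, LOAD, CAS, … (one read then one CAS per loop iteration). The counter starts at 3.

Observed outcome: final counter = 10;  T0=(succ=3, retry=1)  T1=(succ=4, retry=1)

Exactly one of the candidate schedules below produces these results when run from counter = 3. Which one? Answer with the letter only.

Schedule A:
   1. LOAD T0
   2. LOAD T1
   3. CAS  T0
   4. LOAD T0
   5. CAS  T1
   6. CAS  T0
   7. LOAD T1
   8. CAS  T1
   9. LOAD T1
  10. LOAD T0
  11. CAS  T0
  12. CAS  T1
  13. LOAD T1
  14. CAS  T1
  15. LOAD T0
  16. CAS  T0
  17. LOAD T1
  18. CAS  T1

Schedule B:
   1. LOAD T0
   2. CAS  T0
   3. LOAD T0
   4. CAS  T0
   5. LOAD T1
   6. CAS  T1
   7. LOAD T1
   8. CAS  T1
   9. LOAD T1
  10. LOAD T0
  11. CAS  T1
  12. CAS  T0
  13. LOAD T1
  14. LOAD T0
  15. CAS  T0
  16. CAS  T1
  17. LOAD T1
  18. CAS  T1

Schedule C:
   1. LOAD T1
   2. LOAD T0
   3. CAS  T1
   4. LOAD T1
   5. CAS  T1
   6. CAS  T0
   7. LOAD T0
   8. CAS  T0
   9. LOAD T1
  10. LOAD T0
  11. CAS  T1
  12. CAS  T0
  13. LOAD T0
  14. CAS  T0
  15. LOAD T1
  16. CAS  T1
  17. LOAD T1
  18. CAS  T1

Run B:
step 1: T0 LOAD ⇒ load; ctr=3 reg=3
step 2: T0 CAS ⇒ ok; ctr=4 reg=3
step 3: T0 LOAD ⇒ load; ctr=4 reg=4
step 4: T0 CAS ⇒ ok; ctr=5 reg=4
step 5: T1 LOAD ⇒ load; ctr=5 reg=5
step 6: T1 CAS ⇒ ok; ctr=6 reg=5
step 7: T1 LOAD ⇒ load; ctr=6 reg=6
step 8: T1 CAS ⇒ ok; ctr=7 reg=6
step 9: T1 LOAD ⇒ load; ctr=7 reg=7
step 10: T0 LOAD ⇒ load; ctr=7 reg=7
step 11: T1 CAS ⇒ ok; ctr=8 reg=7
step 12: T0 CAS ⇒ retry; ctr=8 reg=7
step 13: T1 LOAD ⇒ load; ctr=8 reg=8
step 14: T0 LOAD ⇒ load; ctr=8 reg=8
step 15: T0 CAS ⇒ ok; ctr=9 reg=8
step 16: T1 CAS ⇒ retry; ctr=9 reg=8
step 17: T1 LOAD ⇒ load; ctr=9 reg=9
step 18: T1 CAS ⇒ ok; ctr=10 reg=9

B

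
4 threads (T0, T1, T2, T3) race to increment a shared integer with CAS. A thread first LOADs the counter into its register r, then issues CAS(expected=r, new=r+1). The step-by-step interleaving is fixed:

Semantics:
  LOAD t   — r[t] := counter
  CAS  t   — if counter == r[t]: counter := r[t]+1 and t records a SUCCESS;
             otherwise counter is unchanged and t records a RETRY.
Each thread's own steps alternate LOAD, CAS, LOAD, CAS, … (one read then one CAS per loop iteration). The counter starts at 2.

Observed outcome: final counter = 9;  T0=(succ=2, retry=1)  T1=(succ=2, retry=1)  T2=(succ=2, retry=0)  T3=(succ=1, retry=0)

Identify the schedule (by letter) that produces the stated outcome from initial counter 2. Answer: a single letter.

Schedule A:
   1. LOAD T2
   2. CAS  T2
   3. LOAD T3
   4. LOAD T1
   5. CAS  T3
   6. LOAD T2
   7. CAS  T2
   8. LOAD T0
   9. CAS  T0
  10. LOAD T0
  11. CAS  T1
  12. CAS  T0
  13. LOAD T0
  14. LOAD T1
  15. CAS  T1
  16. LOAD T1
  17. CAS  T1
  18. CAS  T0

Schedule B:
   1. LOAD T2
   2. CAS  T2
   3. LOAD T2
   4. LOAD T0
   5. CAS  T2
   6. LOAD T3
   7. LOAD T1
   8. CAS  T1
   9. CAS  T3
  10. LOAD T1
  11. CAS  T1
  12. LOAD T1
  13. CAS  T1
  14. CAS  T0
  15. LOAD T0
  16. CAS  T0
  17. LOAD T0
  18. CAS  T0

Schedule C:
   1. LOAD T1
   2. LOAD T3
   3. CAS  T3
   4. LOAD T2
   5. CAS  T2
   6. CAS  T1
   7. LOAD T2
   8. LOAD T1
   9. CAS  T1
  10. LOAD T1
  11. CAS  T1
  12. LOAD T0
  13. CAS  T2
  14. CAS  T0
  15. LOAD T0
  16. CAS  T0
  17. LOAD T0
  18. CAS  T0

Tracing schedule A:
1. LOAD T2 → mem=2 r[T2]=2 [LOAD]
2. CAS T2 → mem=3 r[T2]=2 [OK]
3. LOAD T3 → mem=3 r[T3]=3 [LOAD]
4. LOAD T1 → mem=3 r[T1]=3 [LOAD]
5. CAS T3 → mem=4 r[T3]=3 [OK]
6. LOAD T2 → mem=4 r[T2]=4 [LOAD]
7. CAS T2 → mem=5 r[T2]=4 [OK]
8. LOAD T0 → mem=5 r[T0]=5 [LOAD]
9. CAS T0 → mem=6 r[T0]=5 [OK]
10. LOAD T0 → mem=6 r[T0]=6 [LOAD]
11. CAS T1 → mem=6 r[T1]=3 [RETRY]
12. CAS T0 → mem=7 r[T0]=6 [OK]
13. LOAD T0 → mem=7 r[T0]=7 [LOAD]
14. LOAD T1 → mem=7 r[T1]=7 [LOAD]
15. CAS T1 → mem=8 r[T1]=7 [OK]
16. LOAD T1 → mem=8 r[T1]=8 [LOAD]
17. CAS T1 → mem=9 r[T1]=8 [OK]
18. CAS T0 → mem=9 r[T0]=7 [RETRY]

A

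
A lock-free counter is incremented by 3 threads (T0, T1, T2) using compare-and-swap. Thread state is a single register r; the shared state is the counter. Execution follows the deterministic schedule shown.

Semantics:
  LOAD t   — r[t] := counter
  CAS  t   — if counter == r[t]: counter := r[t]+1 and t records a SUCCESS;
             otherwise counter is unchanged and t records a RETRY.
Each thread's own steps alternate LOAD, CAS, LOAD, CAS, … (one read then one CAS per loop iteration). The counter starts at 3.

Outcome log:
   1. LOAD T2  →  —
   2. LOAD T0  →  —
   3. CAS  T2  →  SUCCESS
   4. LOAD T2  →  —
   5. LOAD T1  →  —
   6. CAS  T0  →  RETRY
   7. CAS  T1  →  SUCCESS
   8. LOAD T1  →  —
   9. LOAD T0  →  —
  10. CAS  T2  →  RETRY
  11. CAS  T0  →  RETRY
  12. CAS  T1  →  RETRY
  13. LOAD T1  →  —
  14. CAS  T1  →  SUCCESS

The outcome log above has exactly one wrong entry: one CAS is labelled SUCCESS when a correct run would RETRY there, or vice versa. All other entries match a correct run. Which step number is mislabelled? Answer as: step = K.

Reference trace:
step 1: T2 LOAD ⇒ load; ctr=3 reg=3
step 2: T0 LOAD ⇒ load; ctr=3 reg=3
step 3: T2 CAS ⇒ ok; ctr=4 reg=3
step 4: T2 LOAD ⇒ load; ctr=4 reg=4
step 5: T1 LOAD ⇒ load; ctr=4 reg=4
step 6: T0 CAS ⇒ retry; ctr=4 reg=3
step 7: T1 CAS ⇒ ok; ctr=5 reg=4
step 8: T1 LOAD ⇒ load; ctr=5 reg=5
step 9: T0 LOAD ⇒ load; ctr=5 reg=5
step 10: T2 CAS ⇒ retry; ctr=5 reg=4
step 11: T0 CAS ⇒ ok; ctr=6 reg=5
step 12: T1 CAS ⇒ retry; ctr=6 reg=5
step 13: T1 LOAD ⇒ load; ctr=6 reg=6
step 14: T1 CAS ⇒ ok; ctr=7 reg=6
Log disagrees first at step 11.

step = 11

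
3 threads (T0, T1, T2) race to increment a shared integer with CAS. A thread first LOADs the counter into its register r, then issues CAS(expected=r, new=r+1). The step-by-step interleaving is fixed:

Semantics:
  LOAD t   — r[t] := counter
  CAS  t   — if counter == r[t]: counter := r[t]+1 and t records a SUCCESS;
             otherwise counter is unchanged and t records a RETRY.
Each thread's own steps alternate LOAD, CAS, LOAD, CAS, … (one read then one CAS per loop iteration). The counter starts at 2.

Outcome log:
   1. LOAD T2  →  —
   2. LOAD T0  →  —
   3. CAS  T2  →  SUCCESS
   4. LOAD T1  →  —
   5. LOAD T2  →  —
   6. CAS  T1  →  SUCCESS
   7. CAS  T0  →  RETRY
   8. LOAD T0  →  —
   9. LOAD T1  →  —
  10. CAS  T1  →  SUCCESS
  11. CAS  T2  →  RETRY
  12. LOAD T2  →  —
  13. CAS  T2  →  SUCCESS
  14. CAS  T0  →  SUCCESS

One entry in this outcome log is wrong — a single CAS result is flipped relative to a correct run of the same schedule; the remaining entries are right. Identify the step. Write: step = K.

Re-executing:
step 1: T2 LOAD ⇒ load; ctr=2 reg=2
step 2: T0 LOAD ⇒ load; ctr=2 reg=2
step 3: T2 CAS ⇒ ok; ctr=3 reg=2
step 4: T1 LOAD ⇒ load; ctr=3 reg=3
step 5: T2 LOAD ⇒ load; ctr=3 reg=3
step 6: T1 CAS ⇒ ok; ctr=4 reg=3
step 7: T0 CAS ⇒ retry; ctr=4 reg=2
step 8: T0 LOAD ⇒ load; ctr=4 reg=4
step 9: T1 LOAD ⇒ load; ctr=4 reg=4
step 10: T1 CAS ⇒ ok; ctr=5 reg=4
step 11: T2 CAS ⇒ retry; ctr=5 reg=3
step 12: T2 LOAD ⇒ load; ctr=5 reg=5
step 13: T2 CAS ⇒ ok; ctr=6 reg=5
step 14: T0 CAS ⇒ retry; ctr=6 reg=4
Mismatch at 14.

step = 14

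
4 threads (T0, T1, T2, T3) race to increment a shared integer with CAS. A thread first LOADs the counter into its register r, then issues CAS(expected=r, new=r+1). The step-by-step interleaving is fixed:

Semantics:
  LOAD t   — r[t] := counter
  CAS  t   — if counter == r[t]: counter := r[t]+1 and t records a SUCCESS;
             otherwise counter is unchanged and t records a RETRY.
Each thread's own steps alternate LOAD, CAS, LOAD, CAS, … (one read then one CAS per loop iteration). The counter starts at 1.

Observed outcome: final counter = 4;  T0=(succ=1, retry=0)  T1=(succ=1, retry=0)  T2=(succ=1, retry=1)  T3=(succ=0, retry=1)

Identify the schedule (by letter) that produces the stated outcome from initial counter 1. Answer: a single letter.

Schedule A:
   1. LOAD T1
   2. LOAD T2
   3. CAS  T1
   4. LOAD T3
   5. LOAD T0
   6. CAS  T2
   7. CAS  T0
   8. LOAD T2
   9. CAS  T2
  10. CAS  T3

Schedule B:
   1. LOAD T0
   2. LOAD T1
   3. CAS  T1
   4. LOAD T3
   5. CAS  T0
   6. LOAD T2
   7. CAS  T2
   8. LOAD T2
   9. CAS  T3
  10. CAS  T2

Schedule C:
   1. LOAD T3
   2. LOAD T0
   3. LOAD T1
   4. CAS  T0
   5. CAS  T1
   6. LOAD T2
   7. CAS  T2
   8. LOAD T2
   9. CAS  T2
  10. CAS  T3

A

Simulating candidate A:
#1 T1 reads 1
#2 T2 reads 1
#3 T1 CAS(1→2) writes; counter now 2
#4 T3 reads 2
#5 T0 reads 2
#6 T2 CAS(1→2) fails; counter now 2
#7 T0 CAS(2→3) writes; counter now 3
#8 T2 reads 3
#9 T2 CAS(3→4) writes; counter now 4
#10 T3 CAS(2→3) fails; counter now 4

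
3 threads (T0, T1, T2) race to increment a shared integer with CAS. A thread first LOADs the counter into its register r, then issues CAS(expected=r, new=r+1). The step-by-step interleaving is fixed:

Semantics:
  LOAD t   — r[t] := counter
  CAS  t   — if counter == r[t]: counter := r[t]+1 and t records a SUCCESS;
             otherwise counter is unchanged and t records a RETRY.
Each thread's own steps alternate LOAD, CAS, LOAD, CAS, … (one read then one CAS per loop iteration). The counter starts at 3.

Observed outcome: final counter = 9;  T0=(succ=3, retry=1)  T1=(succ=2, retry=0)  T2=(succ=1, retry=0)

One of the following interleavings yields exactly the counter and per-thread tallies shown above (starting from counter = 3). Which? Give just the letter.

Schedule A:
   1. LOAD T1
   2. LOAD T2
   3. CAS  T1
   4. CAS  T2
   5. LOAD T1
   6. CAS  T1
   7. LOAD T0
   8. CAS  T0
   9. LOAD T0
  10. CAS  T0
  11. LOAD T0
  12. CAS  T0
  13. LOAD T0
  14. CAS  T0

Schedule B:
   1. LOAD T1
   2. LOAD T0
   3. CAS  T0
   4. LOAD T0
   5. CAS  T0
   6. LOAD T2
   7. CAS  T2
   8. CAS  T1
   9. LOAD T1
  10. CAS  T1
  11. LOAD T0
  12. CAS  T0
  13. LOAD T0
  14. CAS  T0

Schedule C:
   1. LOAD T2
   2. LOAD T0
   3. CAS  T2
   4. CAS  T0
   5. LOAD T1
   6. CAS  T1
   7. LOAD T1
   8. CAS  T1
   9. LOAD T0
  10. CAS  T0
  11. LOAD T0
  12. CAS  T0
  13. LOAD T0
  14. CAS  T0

C

Run C:
#1 T2 reads 3
#2 T0 reads 3
#3 T2 CAS(3→4) writes; counter now 4
#4 T0 CAS(3→4) fails; counter now 4
#5 T1 reads 4
#6 T1 CAS(4→5) writes; counter now 5
#7 T1 reads 5
#8 T1 CAS(5→6) writes; counter now 6
#9 T0 reads 6
#10 T0 CAS(6→7) writes; counter now 7
#11 T0 reads 7
#12 T0 CAS(7→8) writes; counter now 8
#13 T0 reads 8
#14 T0 CAS(8→9) writes; counter now 9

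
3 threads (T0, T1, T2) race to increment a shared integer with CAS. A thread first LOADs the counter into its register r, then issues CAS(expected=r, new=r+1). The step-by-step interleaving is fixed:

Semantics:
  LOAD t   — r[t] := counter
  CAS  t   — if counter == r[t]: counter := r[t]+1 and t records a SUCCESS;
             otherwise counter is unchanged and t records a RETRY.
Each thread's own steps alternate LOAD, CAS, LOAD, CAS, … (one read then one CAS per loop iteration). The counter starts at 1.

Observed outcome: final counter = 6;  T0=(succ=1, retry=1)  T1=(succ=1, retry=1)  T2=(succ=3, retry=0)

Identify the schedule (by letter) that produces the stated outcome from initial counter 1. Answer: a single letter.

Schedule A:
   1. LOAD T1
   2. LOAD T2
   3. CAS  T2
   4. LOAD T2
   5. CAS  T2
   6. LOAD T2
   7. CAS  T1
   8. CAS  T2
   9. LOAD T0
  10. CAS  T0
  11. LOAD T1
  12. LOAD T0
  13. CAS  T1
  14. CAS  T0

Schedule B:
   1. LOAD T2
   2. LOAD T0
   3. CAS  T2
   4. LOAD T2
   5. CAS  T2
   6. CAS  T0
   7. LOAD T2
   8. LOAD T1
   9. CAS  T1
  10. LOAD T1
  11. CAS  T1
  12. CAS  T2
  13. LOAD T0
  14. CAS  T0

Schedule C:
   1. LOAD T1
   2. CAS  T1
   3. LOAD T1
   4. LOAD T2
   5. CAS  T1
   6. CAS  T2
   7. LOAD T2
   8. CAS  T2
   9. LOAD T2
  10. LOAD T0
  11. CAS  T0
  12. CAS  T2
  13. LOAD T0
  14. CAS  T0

A

Run A:
[1] T1.load  rd  (counter 1, T1.r 1)
[2] T2.load  rd  (counter 1, T2.r 1)
[3] T2.cas  hit  (counter 2, T2.r 1)
[4] T2.load  rd  (counter 2, T2.r 2)
[5] T2.cas  hit  (counter 3, T2.r 2)
[6] T2.load  rd  (counter 3, T2.r 3)
[7] T1.cas  miss  (counter 3, T1.r 1)
[8] T2.cas  hit  (counter 4, T2.r 3)
[9] T0.load  rd  (counter 4, T0.r 4)
[10] T0.cas  hit  (counter 5, T0.r 4)
[11] T1.load  rd  (counter 5, T1.r 5)
[12] T0.load  rd  (counter 5, T0.r 5)
[13] T1.cas  hit  (counter 6, T1.r 5)
[14] T0.cas  miss  (counter 6, T0.r 5)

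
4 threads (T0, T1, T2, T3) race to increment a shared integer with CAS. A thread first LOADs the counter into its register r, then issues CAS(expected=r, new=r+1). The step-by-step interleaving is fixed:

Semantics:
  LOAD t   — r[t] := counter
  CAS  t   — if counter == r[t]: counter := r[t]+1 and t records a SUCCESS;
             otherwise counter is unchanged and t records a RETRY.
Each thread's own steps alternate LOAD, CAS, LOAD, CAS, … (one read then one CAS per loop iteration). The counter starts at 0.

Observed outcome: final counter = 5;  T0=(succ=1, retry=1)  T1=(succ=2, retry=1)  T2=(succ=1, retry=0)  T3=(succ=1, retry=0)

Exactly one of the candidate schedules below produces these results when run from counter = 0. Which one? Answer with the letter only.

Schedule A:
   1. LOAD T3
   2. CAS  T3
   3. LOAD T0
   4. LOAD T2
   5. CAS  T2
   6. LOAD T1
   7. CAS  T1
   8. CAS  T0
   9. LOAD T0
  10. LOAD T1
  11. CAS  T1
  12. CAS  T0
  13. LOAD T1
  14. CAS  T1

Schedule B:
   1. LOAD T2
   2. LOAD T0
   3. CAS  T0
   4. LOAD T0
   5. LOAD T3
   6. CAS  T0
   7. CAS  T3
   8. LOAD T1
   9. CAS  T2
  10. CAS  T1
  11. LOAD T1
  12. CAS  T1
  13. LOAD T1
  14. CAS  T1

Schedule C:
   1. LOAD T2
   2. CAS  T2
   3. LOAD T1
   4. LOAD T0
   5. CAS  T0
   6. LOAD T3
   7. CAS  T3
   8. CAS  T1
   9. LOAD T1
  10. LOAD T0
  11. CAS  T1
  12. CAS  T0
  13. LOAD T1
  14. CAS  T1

C

Run C:
T2 LOAD — after: cnt=0, r=0 — load
T2 CAS — after: cnt=1, r=0 — ok
T1 LOAD — after: cnt=1, r=1 — load
T0 LOAD — after: cnt=1, r=1 — load
T0 CAS — after: cnt=2, r=1 — ok
T3 LOAD — after: cnt=2, r=2 — load
T3 CAS — after: cnt=3, r=2 — ok
T1 CAS — after: cnt=3, r=1 — retry
T1 LOAD — after: cnt=3, r=3 — load
T0 LOAD — after: cnt=3, r=3 — load
T1 CAS — after: cnt=4, r=3 — ok
T0 CAS — after: cnt=4, r=3 — retry
T1 LOAD — after: cnt=4, r=4 — load
T1 CAS — after: cnt=5, r=4 — ok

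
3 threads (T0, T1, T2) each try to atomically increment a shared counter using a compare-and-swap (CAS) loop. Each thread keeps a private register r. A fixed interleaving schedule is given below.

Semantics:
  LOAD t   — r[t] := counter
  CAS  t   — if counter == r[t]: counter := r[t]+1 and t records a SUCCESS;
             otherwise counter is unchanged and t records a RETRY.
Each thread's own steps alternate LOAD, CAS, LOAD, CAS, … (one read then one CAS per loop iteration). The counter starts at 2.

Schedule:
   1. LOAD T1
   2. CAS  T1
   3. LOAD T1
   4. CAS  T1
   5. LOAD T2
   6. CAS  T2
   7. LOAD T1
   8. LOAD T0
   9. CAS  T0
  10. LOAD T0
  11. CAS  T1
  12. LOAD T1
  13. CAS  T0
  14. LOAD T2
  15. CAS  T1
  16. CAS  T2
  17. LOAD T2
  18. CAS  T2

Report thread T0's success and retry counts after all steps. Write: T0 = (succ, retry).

step 1: T1 LOAD ⇒ load; ctr=2 reg=2
step 2: T1 CAS ⇒ ok; ctr=3 reg=2
step 3: T1 LOAD ⇒ load; ctr=3 reg=3
step 4: T1 CAS ⇒ ok; ctr=4 reg=3
step 5: T2 LOAD ⇒ load; ctr=4 reg=4
step 6: T2 CAS ⇒ ok; ctr=5 reg=4
step 7: T1 LOAD ⇒ load; ctr=5 reg=5
step 8: T0 LOAD ⇒ load; ctr=5 reg=5
step 9: T0 CAS ⇒ ok; ctr=6 reg=5
step 10: T0 LOAD ⇒ load; ctr=6 reg=6
step 11: T1 CAS ⇒ retry; ctr=6 reg=5
step 12: T1 LOAD ⇒ load; ctr=6 reg=6
step 13: T0 CAS ⇒ ok; ctr=7 reg=6
step 14: T2 LOAD ⇒ load; ctr=7 reg=7
step 15: T1 CAS ⇒ retry; ctr=7 reg=6
step 16: T2 CAS ⇒ ok; ctr=8 reg=7
step 17: T2 LOAD ⇒ load; ctr=8 reg=8
step 18: T2 CAS ⇒ ok; ctr=9 reg=8

T0 = (2, 0)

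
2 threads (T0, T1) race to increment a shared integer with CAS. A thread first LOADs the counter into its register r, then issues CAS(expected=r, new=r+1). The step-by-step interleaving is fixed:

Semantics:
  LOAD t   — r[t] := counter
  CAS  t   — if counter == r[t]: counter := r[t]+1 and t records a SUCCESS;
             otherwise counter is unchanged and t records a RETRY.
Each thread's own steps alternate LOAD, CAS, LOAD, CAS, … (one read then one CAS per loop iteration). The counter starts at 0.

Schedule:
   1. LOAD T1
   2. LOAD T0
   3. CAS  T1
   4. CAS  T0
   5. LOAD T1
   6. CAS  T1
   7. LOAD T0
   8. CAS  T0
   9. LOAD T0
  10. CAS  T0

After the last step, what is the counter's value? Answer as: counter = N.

counter = 4

   1) LOAD T1:  M=0  r_T1=0
   2) LOAD T0:  M=0  r_T0=0
   3) CAS  T1:  M=1  r_T1=0 ✓
   4) CAS  T0:  M=1  r_T0=0 ✗
   5) LOAD T1:  M=1  r_T1=1
   6) CAS  T1:  M=2  r_T1=1 ✓
   7) LOAD T0:  M=2  r_T0=2
   8) CAS  T0:  M=3  r_T0=2 ✓
   9) LOAD T0:  M=3  r_T0=3
  10) CAS  T0:  M=4  r_T0=3 ✓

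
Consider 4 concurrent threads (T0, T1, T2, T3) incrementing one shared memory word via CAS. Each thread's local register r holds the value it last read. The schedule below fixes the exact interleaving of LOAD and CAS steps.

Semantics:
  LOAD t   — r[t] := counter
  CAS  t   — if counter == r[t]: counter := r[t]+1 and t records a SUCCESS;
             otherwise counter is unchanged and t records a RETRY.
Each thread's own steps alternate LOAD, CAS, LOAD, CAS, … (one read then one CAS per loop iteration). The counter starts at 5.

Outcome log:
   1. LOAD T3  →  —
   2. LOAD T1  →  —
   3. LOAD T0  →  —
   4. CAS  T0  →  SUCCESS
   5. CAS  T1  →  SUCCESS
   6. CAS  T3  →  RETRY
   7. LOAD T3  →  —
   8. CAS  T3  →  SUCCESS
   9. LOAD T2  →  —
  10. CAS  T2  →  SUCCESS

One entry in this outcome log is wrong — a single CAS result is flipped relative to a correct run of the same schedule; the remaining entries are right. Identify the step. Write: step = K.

Correct run:
step 1: T3 LOAD ⇒ load; ctr=5 reg=5
step 2: T1 LOAD ⇒ load; ctr=5 reg=5
step 3: T0 LOAD ⇒ load; ctr=5 reg=5
step 4: T0 CAS ⇒ ok; ctr=6 reg=5
step 5: T1 CAS ⇒ retry; ctr=6 reg=5
step 6: T3 CAS ⇒ retry; ctr=6 reg=5
step 7: T3 LOAD ⇒ load; ctr=6 reg=6
step 8: T3 CAS ⇒ ok; ctr=7 reg=6
step 9: T2 LOAD ⇒ load; ctr=7 reg=7
step 10: T2 CAS ⇒ ok; ctr=8 reg=7
Log disagrees first at step 5.

step = 5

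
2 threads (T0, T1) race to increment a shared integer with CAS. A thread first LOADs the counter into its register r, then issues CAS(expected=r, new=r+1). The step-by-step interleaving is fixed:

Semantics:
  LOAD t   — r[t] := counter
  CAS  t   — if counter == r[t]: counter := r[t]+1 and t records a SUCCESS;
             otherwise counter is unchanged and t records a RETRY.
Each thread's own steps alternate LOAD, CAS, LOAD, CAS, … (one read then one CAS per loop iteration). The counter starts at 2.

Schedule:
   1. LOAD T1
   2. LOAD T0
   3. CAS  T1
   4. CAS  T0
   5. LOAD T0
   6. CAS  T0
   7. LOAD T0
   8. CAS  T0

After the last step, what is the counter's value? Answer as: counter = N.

counter = 5

   1) LOAD T1:  M=2  r_T1=2
   2) LOAD T0:  M=2  r_T0=2
   3) CAS  T1:  M=3  r_T1=2 ✓
   4) CAS  T0:  M=3  r_T0=2 ✗
   5) LOAD T0:  M=3  r_T0=3
   6) CAS  T0:  M=4  r_T0=3 ✓
   7) LOAD T0:  M=4  r_T0=4
   8) CAS  T0:  M=5  r_T0=4 ✓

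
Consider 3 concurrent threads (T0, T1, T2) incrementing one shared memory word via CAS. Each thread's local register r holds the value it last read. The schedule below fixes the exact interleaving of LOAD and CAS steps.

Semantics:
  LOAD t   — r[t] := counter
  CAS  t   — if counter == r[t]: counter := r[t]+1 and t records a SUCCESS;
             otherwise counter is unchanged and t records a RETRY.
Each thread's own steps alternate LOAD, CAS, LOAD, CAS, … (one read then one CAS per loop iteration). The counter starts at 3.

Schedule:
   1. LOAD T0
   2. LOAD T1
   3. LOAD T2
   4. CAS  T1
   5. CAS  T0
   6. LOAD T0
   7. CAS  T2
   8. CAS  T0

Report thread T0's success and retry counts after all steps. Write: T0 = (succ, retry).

#1 T0 reads 3
#2 T1 reads 3
#3 T2 reads 3
#4 T1 CAS(3→4) writes; counter now 4
#5 T0 CAS(3→4) fails; counter now 4
#6 T0 reads 4
#7 T2 CAS(3→4) fails; counter now 4
#8 T0 CAS(4→5) writes; counter now 5

T0 = (1, 1)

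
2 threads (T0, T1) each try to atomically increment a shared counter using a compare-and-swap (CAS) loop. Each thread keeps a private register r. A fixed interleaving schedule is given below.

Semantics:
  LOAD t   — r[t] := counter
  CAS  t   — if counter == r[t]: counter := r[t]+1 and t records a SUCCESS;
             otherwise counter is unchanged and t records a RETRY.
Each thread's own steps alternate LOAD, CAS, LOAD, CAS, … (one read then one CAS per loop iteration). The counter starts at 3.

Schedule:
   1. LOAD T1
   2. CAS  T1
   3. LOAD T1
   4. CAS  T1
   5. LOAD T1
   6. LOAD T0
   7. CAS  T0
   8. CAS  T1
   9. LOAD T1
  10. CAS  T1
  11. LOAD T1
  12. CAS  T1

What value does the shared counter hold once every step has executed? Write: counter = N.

   1) LOAD T1:  M=3  r_T1=3
   2) CAS  T1:  M=4  r_T1=3 ✓
   3) LOAD T1:  M=4  r_T1=4
   4) CAS  T1:  M=5  r_T1=4 ✓
   5) LOAD T1:  M=5  r_T1=5
   6) LOAD T0:  M=5  r_T0=5
   7) CAS  T0:  M=6  r_T0=5 ✓
   8) CAS  T1:  M=6  r_T1=5 ✗
   9) LOAD T1:  M=6  r_T1=6
  10) CAS  T1:  M=7  r_T1=6 ✓
  11) LOAD T1:  M=7  r_T1=7
  12) CAS  T1:  M=8  r_T1=7 ✓

counter = 8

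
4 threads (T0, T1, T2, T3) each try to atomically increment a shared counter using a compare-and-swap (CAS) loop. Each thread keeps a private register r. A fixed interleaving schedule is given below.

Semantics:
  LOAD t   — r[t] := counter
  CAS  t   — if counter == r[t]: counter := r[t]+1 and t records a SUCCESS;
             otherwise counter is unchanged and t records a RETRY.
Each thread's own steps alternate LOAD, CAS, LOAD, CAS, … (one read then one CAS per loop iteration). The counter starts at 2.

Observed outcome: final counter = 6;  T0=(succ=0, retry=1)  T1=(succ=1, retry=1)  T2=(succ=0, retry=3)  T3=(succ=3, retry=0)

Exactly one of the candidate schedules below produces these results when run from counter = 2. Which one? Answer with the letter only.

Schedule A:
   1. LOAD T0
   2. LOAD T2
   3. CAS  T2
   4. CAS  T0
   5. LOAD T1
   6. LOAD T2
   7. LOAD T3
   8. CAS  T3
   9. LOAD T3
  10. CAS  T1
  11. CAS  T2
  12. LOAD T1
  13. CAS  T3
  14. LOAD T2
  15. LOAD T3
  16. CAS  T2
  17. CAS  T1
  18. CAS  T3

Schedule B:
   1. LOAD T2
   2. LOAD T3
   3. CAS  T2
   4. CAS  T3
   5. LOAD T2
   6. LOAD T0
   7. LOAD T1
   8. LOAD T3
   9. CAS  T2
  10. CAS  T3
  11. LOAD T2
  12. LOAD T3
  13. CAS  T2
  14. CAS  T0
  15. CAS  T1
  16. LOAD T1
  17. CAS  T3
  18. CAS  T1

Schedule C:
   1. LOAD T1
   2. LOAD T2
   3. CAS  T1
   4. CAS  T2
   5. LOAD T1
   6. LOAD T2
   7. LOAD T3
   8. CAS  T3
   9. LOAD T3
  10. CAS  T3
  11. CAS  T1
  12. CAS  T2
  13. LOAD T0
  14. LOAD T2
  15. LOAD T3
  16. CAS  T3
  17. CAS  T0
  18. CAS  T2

Run C:
   1) LOAD T1:  M=2  r_T1=2
   2) LOAD T2:  M=2  r_T2=2
   3) CAS  T1:  M=3  r_T1=2 ✓
   4) CAS  T2:  M=3  r_T2=2 ✗
   5) LOAD T1:  M=3  r_T1=3
   6) LOAD T2:  M=3  r_T2=3
   7) LOAD T3:  M=3  r_T3=3
   8) CAS  T3:  M=4  r_T3=3 ✓
   9) LOAD T3:  M=4  r_T3=4
  10) CAS  T3:  M=5  r_T3=4 ✓
  11) CAS  T1:  M=5  r_T1=3 ✗
  12) CAS  T2:  M=5  r_T2=3 ✗
  13) LOAD T0:  M=5  r_T0=5
  14) LOAD T2:  M=5  r_T2=5
  15) LOAD T3:  M=5  r_T3=5
  16) CAS  T3:  M=6  r_T3=5 ✓
  17) CAS  T0:  M=6  r_T0=5 ✗
  18) CAS  T2:  M=6  r_T2=5 ✗

C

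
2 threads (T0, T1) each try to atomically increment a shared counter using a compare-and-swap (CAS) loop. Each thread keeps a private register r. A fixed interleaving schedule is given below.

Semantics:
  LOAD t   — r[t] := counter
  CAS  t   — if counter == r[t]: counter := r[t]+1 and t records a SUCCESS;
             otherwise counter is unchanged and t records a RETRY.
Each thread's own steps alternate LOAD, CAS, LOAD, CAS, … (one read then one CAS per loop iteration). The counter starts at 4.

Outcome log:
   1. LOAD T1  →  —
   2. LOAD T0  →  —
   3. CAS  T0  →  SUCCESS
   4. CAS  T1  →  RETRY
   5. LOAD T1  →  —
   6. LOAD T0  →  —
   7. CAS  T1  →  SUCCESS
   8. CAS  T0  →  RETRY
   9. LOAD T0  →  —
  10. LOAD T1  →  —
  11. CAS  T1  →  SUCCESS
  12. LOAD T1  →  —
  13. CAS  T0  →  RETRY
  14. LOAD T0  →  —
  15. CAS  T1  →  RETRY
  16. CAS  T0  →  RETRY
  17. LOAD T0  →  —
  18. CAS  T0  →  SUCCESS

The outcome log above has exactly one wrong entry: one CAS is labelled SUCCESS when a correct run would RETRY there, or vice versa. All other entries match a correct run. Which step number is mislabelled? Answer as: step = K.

Re-executing:
[1] T1.load  rd  (counter 4, T1.r 4)
[2] T0.load  rd  (counter 4, T0.r 4)
[3] T0.cas  hit  (counter 5, T0.r 4)
[4] T1.cas  miss  (counter 5, T1.r 4)
[5] T1.load  rd  (counter 5, T1.r 5)
[6] T0.load  rd  (counter 5, T0.r 5)
[7] T1.cas  hit  (counter 6, T1.r 5)
[8] T0.cas  miss  (counter 6, T0.r 5)
[9] T0.load  rd  (counter 6, T0.r 6)
[10] T1.load  rd  (counter 6, T1.r 6)
[11] T1.cas  hit  (counter 7, T1.r 6)
[12] T1.load  rd  (counter 7, T1.r 7)
[13] T0.cas  miss  (counter 7, T0.r 6)
[14] T0.load  rd  (counter 7, T0.r 7)
[15] T1.cas  hit  (counter 8, T1.r 7)
[16] T0.cas  miss  (counter 8, T0.r 7)
[17] T0.load  rd  (counter 8, T0.r 8)
[18] T0.cas  hit  (counter 9, T0.r 8)
Mismatch at 15.

step = 15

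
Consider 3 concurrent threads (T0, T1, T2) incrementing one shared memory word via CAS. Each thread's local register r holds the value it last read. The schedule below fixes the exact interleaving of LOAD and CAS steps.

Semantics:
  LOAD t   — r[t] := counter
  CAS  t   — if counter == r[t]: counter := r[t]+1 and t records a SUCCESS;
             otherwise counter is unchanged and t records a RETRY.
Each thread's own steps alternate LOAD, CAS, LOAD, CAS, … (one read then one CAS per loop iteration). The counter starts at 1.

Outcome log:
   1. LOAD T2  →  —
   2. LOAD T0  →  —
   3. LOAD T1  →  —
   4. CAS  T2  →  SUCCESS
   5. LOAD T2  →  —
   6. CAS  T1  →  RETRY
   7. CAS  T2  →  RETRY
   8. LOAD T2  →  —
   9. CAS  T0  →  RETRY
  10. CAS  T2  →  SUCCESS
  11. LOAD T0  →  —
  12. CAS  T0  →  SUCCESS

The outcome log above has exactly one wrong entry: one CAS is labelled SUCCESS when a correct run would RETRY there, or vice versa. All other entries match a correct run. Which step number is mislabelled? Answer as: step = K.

Reference trace:
step 1: T2 LOAD ⇒ load; ctr=1 reg=1
step 2: T0 LOAD ⇒ load; ctr=1 reg=1
step 3: T1 LOAD ⇒ load; ctr=1 reg=1
step 4: T2 CAS ⇒ ok; ctr=2 reg=1
step 5: T2 LOAD ⇒ load; ctr=2 reg=2
step 6: T1 CAS ⇒ retry; ctr=2 reg=1
step 7: T2 CAS ⇒ ok; ctr=3 reg=2
step 8: T2 LOAD ⇒ load; ctr=3 reg=3
step 9: T0 CAS ⇒ retry; ctr=3 reg=1
step 10: T2 CAS ⇒ ok; ctr=4 reg=3
step 11: T0 LOAD ⇒ load; ctr=4 reg=4
step 12: T0 CAS ⇒ ok; ctr=5 reg=4
Mismatch at 7.

step = 7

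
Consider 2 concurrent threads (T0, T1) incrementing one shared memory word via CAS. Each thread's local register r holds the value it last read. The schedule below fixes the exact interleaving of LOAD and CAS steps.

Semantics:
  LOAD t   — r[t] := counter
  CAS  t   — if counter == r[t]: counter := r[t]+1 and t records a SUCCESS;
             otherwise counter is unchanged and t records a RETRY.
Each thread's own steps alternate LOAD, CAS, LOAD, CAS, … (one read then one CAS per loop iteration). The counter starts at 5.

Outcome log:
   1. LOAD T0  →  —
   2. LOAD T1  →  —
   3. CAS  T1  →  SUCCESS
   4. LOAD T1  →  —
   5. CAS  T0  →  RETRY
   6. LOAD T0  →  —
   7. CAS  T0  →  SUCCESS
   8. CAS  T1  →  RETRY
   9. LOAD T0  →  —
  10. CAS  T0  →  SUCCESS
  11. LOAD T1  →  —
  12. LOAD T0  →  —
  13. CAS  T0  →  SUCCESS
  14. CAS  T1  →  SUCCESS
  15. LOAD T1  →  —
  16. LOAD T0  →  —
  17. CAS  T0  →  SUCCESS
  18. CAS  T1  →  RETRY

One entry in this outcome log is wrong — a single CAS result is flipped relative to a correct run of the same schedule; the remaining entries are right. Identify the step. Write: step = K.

Correct run:
step 1: T0 LOAD ⇒ load; ctr=5 reg=5
step 2: T1 LOAD ⇒ load; ctr=5 reg=5
step 3: T1 CAS ⇒ ok; ctr=6 reg=5
step 4: T1 LOAD ⇒ load; ctr=6 reg=6
step 5: T0 CAS ⇒ retry; ctr=6 reg=5
step 6: T0 LOAD ⇒ load; ctr=6 reg=6
step 7: T0 CAS ⇒ ok; ctr=7 reg=6
step 8: T1 CAS ⇒ retry; ctr=7 reg=6
step 9: T0 LOAD ⇒ load; ctr=7 reg=7
step 10: T0 CAS ⇒ ok; ctr=8 reg=7
step 11: T1 LOAD ⇒ load; ctr=8 reg=8
step 12: T0 LOAD ⇒ load; ctr=8 reg=8
step 13: T0 CAS ⇒ ok; ctr=9 reg=8
step 14: T1 CAS ⇒ retry; ctr=9 reg=8
step 15: T1 LOAD ⇒ load; ctr=9 reg=9
step 16: T0 LOAD ⇒ load; ctr=9 reg=9
step 17: T0 CAS ⇒ ok; ctr=10 reg=9
step 18: T1 CAS ⇒ retry; ctr=10 reg=9
Flip is step 14.

step = 14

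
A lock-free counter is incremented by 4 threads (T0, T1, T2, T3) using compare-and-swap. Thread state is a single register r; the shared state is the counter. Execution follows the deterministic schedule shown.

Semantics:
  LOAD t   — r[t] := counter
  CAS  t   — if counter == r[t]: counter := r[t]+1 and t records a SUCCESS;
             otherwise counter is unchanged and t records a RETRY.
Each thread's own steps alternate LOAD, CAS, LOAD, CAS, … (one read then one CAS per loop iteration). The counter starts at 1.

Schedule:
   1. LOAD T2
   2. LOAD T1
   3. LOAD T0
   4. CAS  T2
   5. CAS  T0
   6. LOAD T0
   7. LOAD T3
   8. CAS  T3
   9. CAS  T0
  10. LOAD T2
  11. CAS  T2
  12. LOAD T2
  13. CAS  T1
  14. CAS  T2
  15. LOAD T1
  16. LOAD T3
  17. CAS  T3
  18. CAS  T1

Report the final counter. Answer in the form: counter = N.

counter = 6

step 1: T2 LOAD ⇒ load; ctr=1 reg=1
step 2: T1 LOAD ⇒ load; ctr=1 reg=1
step 3: T0 LOAD ⇒ load; ctr=1 reg=1
step 4: T2 CAS ⇒ ok; ctr=2 reg=1
step 5: T0 CAS ⇒ retry; ctr=2 reg=1
step 6: T0 LOAD ⇒ load; ctr=2 reg=2
step 7: T3 LOAD ⇒ load; ctr=2 reg=2
step 8: T3 CAS ⇒ ok; ctr=3 reg=2
step 9: T0 CAS ⇒ retry; ctr=3 reg=2
step 10: T2 LOAD ⇒ load; ctr=3 reg=3
step 11: T2 CAS ⇒ ok; ctr=4 reg=3
step 12: T2 LOAD ⇒ load; ctr=4 reg=4
step 13: T1 CAS ⇒ retry; ctr=4 reg=1
step 14: T2 CAS ⇒ ok; ctr=5 reg=4
step 15: T1 LOAD ⇒ load; ctr=5 reg=5
step 16: T3 LOAD ⇒ load; ctr=5 reg=5
step 17: T3 CAS ⇒ ok; ctr=6 reg=5
step 18: T1 CAS ⇒ retry; ctr=6 reg=5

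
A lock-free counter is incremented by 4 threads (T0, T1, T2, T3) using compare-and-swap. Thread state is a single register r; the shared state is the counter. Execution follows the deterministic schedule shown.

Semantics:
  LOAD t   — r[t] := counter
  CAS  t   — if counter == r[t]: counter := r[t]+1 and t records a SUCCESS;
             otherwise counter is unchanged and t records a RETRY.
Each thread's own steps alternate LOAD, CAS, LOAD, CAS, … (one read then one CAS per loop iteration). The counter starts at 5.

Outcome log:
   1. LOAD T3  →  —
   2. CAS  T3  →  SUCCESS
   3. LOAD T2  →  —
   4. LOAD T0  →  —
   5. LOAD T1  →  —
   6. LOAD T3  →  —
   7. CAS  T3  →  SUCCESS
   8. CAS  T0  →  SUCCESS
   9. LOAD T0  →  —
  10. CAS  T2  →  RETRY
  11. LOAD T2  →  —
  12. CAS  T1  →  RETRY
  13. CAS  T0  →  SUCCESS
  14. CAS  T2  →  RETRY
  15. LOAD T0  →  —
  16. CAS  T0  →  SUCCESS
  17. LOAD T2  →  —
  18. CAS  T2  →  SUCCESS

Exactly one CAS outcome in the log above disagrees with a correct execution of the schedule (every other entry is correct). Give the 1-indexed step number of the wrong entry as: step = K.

Reference trace:
   1) LOAD T3:  M=5  r_T3=5
   2) CAS  T3:  M=6  r_T3=5 ✓
   3) LOAD T2:  M=6  r_T2=6
   4) LOAD T0:  M=6  r_T0=6
   5) LOAD T1:  M=6  r_T1=6
   6) LOAD T3:  M=6  r_T3=6
   7) CAS  T3:  M=7  r_T3=6 ✓
   8) CAS  T0:  M=7  r_T0=6 ✗
   9) LOAD T0:  M=7  r_T0=7
  10) CAS  T2:  M=7  r_T2=6 ✗
  11) LOAD T2:  M=7  r_T2=7
  12) CAS  T1:  M=7  r_T1=6 ✗
  13) CAS  T0:  M=8  r_T0=7 ✓
  14) CAS  T2:  M=8  r_T2=7 ✗
  15) LOAD T0:  M=8  r_T0=8
  16) CAS  T0:  M=9  r_T0=8 ✓
  17) LOAD T2:  M=9  r_T2=9
  18) CAS  T2:  M=10  r_T2=9 ✓
Mismatch at 8.

step = 8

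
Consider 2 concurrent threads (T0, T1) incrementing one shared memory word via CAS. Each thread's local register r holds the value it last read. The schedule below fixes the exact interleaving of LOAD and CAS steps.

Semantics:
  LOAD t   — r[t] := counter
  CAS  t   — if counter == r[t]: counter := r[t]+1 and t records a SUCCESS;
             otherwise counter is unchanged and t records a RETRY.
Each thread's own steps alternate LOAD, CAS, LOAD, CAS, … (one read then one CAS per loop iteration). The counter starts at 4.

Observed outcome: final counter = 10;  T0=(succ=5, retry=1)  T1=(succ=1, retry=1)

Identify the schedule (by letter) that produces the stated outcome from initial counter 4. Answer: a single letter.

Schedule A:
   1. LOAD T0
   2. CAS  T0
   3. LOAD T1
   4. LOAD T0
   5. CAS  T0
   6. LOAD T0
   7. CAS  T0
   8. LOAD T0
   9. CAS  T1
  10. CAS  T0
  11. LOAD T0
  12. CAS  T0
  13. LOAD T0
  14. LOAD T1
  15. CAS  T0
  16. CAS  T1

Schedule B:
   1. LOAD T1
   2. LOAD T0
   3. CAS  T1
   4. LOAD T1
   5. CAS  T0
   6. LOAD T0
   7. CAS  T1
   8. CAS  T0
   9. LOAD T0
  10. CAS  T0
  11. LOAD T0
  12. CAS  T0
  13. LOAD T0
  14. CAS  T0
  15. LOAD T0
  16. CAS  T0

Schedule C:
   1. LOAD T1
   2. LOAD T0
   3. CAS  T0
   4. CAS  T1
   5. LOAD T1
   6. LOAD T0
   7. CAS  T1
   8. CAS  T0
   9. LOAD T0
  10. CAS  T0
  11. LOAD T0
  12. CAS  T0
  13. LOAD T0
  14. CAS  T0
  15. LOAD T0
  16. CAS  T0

Simulating candidate C:
1. LOAD T1 → mem=4 r[T1]=4 [LOAD]
2. LOAD T0 → mem=4 r[T0]=4 [LOAD]
3. CAS T0 → mem=5 r[T0]=4 [OK]
4. CAS T1 → mem=5 r[T1]=4 [RETRY]
5. LOAD T1 → mem=5 r[T1]=5 [LOAD]
6. LOAD T0 → mem=5 r[T0]=5 [LOAD]
7. CAS T1 → mem=6 r[T1]=5 [OK]
8. CAS T0 → mem=6 r[T0]=5 [RETRY]
9. LOAD T0 → mem=6 r[T0]=6 [LOAD]
10. CAS T0 → mem=7 r[T0]=6 [OK]
11. LOAD T0 → mem=7 r[T0]=7 [LOAD]
12. CAS T0 → mem=8 r[T0]=7 [OK]
13. LOAD T0 → mem=8 r[T0]=8 [LOAD]
14. CAS T0 → mem=9 r[T0]=8 [OK]
15. LOAD T0 → mem=9 r[T0]=9 [LOAD]
16. CAS T0 → mem=10 r[T0]=9 [OK]

C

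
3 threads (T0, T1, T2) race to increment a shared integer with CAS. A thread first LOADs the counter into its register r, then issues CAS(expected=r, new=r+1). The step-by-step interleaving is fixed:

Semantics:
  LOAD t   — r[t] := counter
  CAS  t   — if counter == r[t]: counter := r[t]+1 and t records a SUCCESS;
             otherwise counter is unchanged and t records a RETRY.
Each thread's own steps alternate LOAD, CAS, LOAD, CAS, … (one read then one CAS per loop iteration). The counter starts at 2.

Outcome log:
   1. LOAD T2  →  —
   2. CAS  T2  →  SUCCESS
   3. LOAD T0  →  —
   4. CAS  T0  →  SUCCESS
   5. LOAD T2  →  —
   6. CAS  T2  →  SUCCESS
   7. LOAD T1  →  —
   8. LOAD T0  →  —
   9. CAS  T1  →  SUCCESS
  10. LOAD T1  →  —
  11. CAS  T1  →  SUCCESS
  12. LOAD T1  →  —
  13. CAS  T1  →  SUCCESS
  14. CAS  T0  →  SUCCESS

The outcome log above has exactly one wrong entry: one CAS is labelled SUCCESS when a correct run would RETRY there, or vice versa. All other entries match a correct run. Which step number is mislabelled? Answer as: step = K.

Re-executing:
   1) LOAD T2:  M=2  r_T2=2
   2) CAS  T2:  M=3  r_T2=2 ✓
   3) LOAD T0:  M=3  r_T0=3
   4) CAS  T0:  M=4  r_T0=3 ✓
   5) LOAD T2:  M=4  r_T2=4
   6) CAS  T2:  M=5  r_T2=4 ✓
   7) LOAD T1:  M=5  r_T1=5
   8) LOAD T0:  M=5  r_T0=5
   9) CAS  T1:  M=6  r_T1=5 ✓
  10) LOAD T1:  M=6  r_T1=6
  11) CAS  T1:  M=7  r_T1=6 ✓
  12) LOAD T1:  M=7  r_T1=7
  13) CAS  T1:  M=8  r_T1=7 ✓
  14) CAS  T0:  M=8  r_T0=5 ✗
Flip is step 14.

step = 14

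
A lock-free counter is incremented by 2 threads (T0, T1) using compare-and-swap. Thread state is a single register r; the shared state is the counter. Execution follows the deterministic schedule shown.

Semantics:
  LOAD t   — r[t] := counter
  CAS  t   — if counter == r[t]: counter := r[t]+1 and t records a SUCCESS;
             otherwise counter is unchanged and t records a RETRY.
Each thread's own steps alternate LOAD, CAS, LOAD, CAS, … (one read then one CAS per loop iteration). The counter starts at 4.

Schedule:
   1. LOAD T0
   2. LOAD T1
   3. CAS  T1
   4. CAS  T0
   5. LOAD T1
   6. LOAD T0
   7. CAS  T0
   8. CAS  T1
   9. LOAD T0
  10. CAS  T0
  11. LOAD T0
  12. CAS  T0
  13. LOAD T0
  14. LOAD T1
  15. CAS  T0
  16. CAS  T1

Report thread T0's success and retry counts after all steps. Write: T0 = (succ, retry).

T0 LOAD — after: cnt=4, r=4 — load
T1 LOAD — after: cnt=4, r=4 — load
T1 CAS — after: cnt=5, r=4 — ok
T0 CAS — after: cnt=5, r=4 — retry
T1 LOAD — after: cnt=5, r=5 — load
T0 LOAD — after: cnt=5, r=5 — load
T0 CAS — after: cnt=6, r=5 — ok
T1 CAS — after: cnt=6, r=5 — retry
T0 LOAD — after: cnt=6, r=6 — load
T0 CAS — after: cnt=7, r=6 — ok
T0 LOAD — after: cnt=7, r=7 — load
T0 CAS — after: cnt=8, r=7 — ok
T0 LOAD — after: cnt=8, r=8 — load
T1 LOAD — after: cnt=8, r=8 — load
T0 CAS — after: cnt=9, r=8 — ok
T1 CAS — after: cnt=9, r=8 — retry

T0 = (4, 1)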